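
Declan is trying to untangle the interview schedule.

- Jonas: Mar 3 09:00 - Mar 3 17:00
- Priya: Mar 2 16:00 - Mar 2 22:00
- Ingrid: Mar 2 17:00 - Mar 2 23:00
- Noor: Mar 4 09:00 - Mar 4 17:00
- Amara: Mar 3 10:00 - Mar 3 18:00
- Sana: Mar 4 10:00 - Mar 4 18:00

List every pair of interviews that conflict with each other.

Sorted by start: Priya, Ingrid, Jonas, Amara, Noor, Sana.
Ingrid starts before Priya ends → Priya and Ingrid overlap.
Jonas starts after Priya ends, so Priya has no further overlaps.
Jonas starts after Ingrid ends, so Ingrid has no further overlaps.
Amara starts before Jonas ends → Jonas and Amara overlap.
Noor starts after Jonas ends, so Jonas has no further overlaps.
Noor starts after Amara ends, so Amara has no further overlaps.
Sana starts before Noor ends → Noor and Sana overlap.

Amara & Jonas, Ingrid & Priya, Noor & Sana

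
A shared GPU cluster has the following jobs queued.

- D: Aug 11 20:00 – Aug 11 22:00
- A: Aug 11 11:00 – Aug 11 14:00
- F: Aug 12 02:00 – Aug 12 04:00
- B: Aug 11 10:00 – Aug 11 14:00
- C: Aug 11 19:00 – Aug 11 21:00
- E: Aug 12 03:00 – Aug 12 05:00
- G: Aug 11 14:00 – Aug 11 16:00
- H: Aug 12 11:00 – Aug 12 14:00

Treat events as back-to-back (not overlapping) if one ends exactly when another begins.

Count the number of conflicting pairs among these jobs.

3

Sorted by start: B, A, G, C, D, F, E, H.
A starts before B ends → B and A overlap.
G starts exactly when B ends (back-to-back, no overlap), so nothing later overlaps B either.
G starts exactly when A ends (back-to-back, no overlap), so nothing later overlaps A either.
C starts after G ends, so nothing later overlaps G either.
D starts before C ends → C and D overlap.
F starts after C ends, so nothing later overlaps C either.
F starts after D ends, so nothing later overlaps D either.
E starts before F ends → F and E overlap.
H starts after F ends.
H starts after E ends.
Overlapping pairs: A & B, C & D, E & F — 3 in total.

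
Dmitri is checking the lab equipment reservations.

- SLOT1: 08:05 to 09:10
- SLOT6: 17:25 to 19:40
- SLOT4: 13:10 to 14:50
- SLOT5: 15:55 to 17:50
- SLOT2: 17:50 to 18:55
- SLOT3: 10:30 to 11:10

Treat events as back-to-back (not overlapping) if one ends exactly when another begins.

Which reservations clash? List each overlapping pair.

SLOT2 & SLOT6, SLOT5 & SLOT6

Sorted by start: SLOT1, SLOT3, SLOT4, SLOT5, SLOT6, SLOT2.
SLOT3 starts after SLOT1 ends — done with SLOT1.
SLOT4 starts after SLOT3 ends — done with SLOT3.
SLOT5 starts after SLOT4 ends — done with SLOT4.
SLOT6 starts before SLOT5 ends → SLOT5 and SLOT6 overlap.
SLOT2 starts exactly when SLOT5 ends (back-to-back, no overlap).
SLOT2 starts before SLOT6 ends → SLOT6 and SLOT2 overlap.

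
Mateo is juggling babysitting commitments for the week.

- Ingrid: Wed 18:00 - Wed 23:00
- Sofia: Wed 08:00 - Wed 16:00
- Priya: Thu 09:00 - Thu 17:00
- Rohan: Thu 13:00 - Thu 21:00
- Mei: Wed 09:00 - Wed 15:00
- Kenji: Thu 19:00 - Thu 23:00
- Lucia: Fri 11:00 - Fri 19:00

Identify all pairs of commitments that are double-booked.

Kenji & Rohan, Mei & Sofia, Priya & Rohan

Sorted by start: Sofia, Mei, Ingrid, Priya, Rohan, Kenji, Lucia.
Mei starts before Sofia ends → Sofia and Mei overlap.
Ingrid starts after Sofia ends, so Sofia has no further overlaps.
Ingrid starts after Mei ends, so Mei has no further overlaps.
Priya starts after Ingrid ends, so Ingrid has no further overlaps.
Rohan starts before Priya ends → Priya and Rohan overlap.
Kenji starts after Priya ends, so Priya has no further overlaps.
Kenji starts before Rohan ends → Rohan and Kenji overlap.
Lucia starts after Rohan ends.
Lucia starts after Kenji ends.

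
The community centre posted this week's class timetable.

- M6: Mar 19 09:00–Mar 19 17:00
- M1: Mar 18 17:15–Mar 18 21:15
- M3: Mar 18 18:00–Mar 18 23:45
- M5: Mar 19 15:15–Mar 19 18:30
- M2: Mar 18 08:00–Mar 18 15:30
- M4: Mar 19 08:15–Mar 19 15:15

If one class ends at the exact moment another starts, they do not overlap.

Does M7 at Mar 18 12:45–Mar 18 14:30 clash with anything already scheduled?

M2: starts Mar 18 08:00 before M7 ends Mar 18 14:30, and ends Mar 18 15:30 after M7 starts Mar 18 12:45 → overlap.
M1: starts Mar 18 17:15 at or after M7 ends Mar 18 14:30 → clear.
M3: starts Mar 18 18:00 at or after M7 ends Mar 18 14:30 → clear.
M4: starts Mar 19 08:15 at or after M7 ends Mar 18 14:30 → clear.
M6: starts Mar 19 09:00 at or after M7 ends Mar 18 14:30 → clear.
M5: starts Mar 19 15:15 at or after M7 ends Mar 18 14:30 → clear.
M7 overlaps M2.

Yes — it overlaps M2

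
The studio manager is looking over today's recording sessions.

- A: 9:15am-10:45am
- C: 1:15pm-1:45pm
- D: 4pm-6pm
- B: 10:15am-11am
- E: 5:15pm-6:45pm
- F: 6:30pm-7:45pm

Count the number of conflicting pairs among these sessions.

Sorted by start: A, B, C, D, E, F.
B starts before A ends → A and B overlap.
C starts after A ends, so A has no further overlaps.
C starts after B ends, so B has no further overlaps.
D starts after C ends, so C has no further overlaps.
E starts before D ends → D and E overlap.
F starts after D ends.
F starts before E ends → E and F overlap.
Overlapping pairs: A & B, D & E, E & F — 3 in total.

3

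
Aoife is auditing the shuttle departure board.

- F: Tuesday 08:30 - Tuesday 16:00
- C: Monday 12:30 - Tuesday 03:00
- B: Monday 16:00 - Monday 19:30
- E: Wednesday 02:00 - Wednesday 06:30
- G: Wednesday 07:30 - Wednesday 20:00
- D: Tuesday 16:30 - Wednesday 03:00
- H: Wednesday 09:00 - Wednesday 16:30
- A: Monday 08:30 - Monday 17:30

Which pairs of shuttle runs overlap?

A & B, A & C, B & C, D & E, G & H

Sorted by start: A, C, B, F, D, E, G, H.
C starts before A ends → A and C overlap.
B starts before A ends → A and B overlap.
F starts after A ends, so nothing later overlaps A either.
B starts before C ends → C and B overlap.
F starts after C ends, so nothing later overlaps C either.
F starts after B ends, so nothing later overlaps B either.
D starts after F ends, so nothing later overlaps F either.
E starts before D ends → D and E overlap.
G starts after D ends, so nothing later overlaps D either.
G starts after E ends, so nothing later overlaps E either.
H starts before G ends → G and H overlap.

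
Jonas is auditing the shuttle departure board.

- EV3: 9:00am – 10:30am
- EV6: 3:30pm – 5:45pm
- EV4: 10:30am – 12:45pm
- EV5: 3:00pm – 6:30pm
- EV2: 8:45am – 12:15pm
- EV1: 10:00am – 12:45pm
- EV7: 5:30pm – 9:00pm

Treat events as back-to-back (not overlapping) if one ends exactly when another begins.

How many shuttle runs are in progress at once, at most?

3

Sort all start/end points and keep a running count:
8:45am start EV2 → 1
9:00am start EV3 → 2
10:00am start EV1 → 3
10:30am end EV3 → 2
10:30am start EV4 → 3
12:15pm end EV2 → 2
12:45pm end EV1 → 1
12:45pm end EV4 → 0
3:00pm start EV5 → 1
3:30pm start EV6 → 2
5:30pm start EV7 → 3
5:45pm end EV6 → 2
6:30pm end EV5 → 1
9:00pm end EV7 → 0
Peak is 3, at 10:00am (EV1, EV2, EV3).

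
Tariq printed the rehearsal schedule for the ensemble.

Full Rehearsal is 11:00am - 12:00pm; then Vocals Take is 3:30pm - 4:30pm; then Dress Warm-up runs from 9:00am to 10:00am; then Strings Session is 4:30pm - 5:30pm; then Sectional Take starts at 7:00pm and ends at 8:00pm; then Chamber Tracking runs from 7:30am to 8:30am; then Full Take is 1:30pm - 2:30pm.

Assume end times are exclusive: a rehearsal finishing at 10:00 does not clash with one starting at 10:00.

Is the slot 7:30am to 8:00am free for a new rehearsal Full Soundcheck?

Chamber Tracking: starts 7:30am before Full Soundcheck ends 8:00am, and ends 8:30am after Full Soundcheck starts 7:30am → overlap.
Dress Warm-up: starts 9:00am at or after Full Soundcheck ends 8:00am → clear.
Full Rehearsal: starts 11:00am at or after Full Soundcheck ends 8:00am → clear.
Full Take: starts 1:30pm at or after Full Soundcheck ends 8:00am → clear.
Vocals Take: starts 3:30pm at or after Full Soundcheck ends 8:00am → clear.
Strings Session: starts 4:30pm at or after Full Soundcheck ends 8:00am → clear.
Sectional Take: starts 7:00pm at or after Full Soundcheck ends 8:00am → clear.
Full Soundcheck overlaps Chamber Tracking.

No — it overlaps Chamber Tracking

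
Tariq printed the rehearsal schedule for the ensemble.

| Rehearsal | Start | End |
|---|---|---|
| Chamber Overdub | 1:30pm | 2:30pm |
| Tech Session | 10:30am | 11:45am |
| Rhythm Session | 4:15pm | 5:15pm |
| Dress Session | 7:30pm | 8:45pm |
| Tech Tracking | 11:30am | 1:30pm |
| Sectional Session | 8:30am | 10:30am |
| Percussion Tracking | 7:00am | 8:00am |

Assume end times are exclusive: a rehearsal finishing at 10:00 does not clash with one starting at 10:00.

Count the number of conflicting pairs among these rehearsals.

1

Check each pair: they overlap iff neither finishes before the other starts.
Sorted by start: Percussion Tracking, Sectional Session, Tech Session, Tech Tracking, Chamber Overdub, Rhythm Session, Dress Session.
Sectional Session starts after Percussion Tracking ends, so Percussion Tracking has no further overlaps.
Tech Session starts exactly when Sectional Session ends (back-to-back, no overlap), so Sectional Session has no further overlaps.
Tech Tracking starts before Tech Session ends → Tech Session and Tech Tracking overlap.
Chamber Overdub starts after Tech Session ends, so Tech Session has no further overlaps.
Chamber Overdub starts exactly when Tech Tracking ends (back-to-back, no overlap), so Tech Tracking has no further overlaps.
Rhythm Session starts after Chamber Overdub ends, so Chamber Overdub has no further overlaps.
Dress Session starts after Rhythm Session ends.
Overlapping pairs: Tech Session & Tech Tracking — 1 in total.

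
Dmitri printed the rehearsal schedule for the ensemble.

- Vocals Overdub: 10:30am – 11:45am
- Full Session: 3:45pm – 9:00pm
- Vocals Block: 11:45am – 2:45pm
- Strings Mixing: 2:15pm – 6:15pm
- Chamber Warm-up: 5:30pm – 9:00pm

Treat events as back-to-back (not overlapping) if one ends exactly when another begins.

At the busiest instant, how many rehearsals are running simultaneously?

3

Walk through starts and ends in time order (an end at T is processed before a start at T):
10:30am start Vocals Overdub → 1
11:45am end Vocals Overdub → 0
11:45am start Vocals Block → 1
2:15pm start Strings Mixing → 2
2:45pm end Vocals Block → 1
3:45pm start Full Session → 2
5:30pm start Chamber Warm-up → 3
6:15pm end Strings Mixing → 2
9:00pm end Chamber Warm-up → 1
9:00pm end Full Session → 0
Peak is 3, at 5:30pm (Chamber Warm-up, Full Session, Strings Mixing).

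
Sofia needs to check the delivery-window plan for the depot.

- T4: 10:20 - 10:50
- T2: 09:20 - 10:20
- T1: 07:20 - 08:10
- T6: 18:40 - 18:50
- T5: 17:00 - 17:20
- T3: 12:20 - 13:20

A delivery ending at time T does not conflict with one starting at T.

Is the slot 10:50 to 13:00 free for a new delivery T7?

No — it overlaps T3

T1: ends 08:10 at or before T7 starts 10:50 → clear.
T2: ends 10:20 at or before T7 starts 10:50 → clear.
T4: ends 10:50 at or before T7 starts 10:50 → clear.
T3: starts 12:20 before T7 ends 13:00, and ends 13:20 after T7 starts 10:50 → overlap.
T5: starts 17:00 at or after T7 ends 13:00 → clear.
T6: starts 18:40 at or after T7 ends 13:00 → clear.
T7 overlaps T3.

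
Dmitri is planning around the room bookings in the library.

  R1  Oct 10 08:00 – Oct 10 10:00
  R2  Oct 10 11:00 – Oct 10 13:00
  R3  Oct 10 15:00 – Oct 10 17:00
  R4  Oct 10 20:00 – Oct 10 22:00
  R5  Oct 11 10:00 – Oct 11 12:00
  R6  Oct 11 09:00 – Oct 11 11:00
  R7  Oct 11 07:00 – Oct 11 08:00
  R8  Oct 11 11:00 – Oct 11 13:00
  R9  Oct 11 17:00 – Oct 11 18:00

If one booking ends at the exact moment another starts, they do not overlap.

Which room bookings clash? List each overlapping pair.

R5 & R6, R5 & R8

Check each pair: they overlap iff neither finishes before the other starts.
Sorted by start: R1, R2, R3, R4, R7, R6, R5, R8, R9.
R2 starts after R1 ends, so R1 has no further overlaps.
R3 starts after R2 ends, so R2 has no further overlaps.
R4 starts after R3 ends, so R3 has no further overlaps.
R7 starts after R4 ends, so R4 has no further overlaps.
R6 starts after R7 ends, so R7 has no further overlaps.
R5 starts before R6 ends → R6 and R5 overlap.
R8 starts exactly when R6 ends (back-to-back, no overlap), so R6 has no further overlaps.
R8 starts before R5 ends → R5 and R8 overlap.
R9 starts after R5 ends.
R9 starts after R8 ends.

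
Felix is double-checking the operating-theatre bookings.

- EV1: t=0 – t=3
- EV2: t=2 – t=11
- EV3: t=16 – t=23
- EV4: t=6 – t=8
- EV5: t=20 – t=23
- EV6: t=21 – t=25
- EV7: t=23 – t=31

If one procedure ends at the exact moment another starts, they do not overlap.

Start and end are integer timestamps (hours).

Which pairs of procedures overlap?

Check each pair: they overlap iff neither finishes before the other starts.
Sorted by start: EV1, EV2, EV4, EV3, EV5, EV6, EV7.
EV2 starts before EV1 ends → EV1 and EV2 overlap.
EV4 starts after EV1 ends, so nothing later overlaps EV1 either.
EV4 starts before EV2 ends → EV2 and EV4 overlap.
EV3 starts after EV2 ends, so nothing later overlaps EV2 either.
EV3 starts after EV4 ends, so nothing later overlaps EV4 either.
EV5 starts before EV3 ends → EV3 and EV5 overlap.
EV6 starts before EV3 ends → EV3 and EV6 overlap.
EV7 starts exactly when EV3 ends (back-to-back, no overlap).
EV6 starts before EV5 ends → EV5 and EV6 overlap.
EV7 starts exactly when EV5 ends (back-to-back, no overlap).
EV7 starts before EV6 ends → EV6 and EV7 overlap.

EV1 & EV2, EV2 & EV4, EV3 & EV5, EV3 & EV6, EV5 & EV6, EV6 & EV7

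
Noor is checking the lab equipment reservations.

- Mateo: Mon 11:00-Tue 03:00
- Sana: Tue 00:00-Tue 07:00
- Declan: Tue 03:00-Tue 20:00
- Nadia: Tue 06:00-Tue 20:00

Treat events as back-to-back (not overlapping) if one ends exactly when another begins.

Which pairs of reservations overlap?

Sorted by start: Mateo, Sana, Declan, Nadia.
Sana starts before Mateo ends → Mateo and Sana overlap.
Declan starts exactly when Mateo ends (back-to-back, no overlap); Mateo is clear from here.
Declan starts before Sana ends → Sana and Declan overlap.
Nadia starts before Sana ends → Sana and Nadia overlap.
Nadia starts before Declan ends → Declan and Nadia overlap.

Declan & Nadia, Declan & Sana, Mateo & Sana, Nadia & Sana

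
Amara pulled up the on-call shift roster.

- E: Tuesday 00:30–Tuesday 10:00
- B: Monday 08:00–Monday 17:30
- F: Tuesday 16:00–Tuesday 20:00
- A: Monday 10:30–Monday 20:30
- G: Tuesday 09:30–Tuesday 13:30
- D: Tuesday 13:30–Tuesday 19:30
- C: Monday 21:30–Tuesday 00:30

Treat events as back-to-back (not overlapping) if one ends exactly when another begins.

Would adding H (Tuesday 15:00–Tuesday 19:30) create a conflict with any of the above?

Yes — it overlaps D, F

B: ends Monday 17:30 at or before H starts Tuesday 15:00 → clear.
A: ends Monday 20:30 at or before H starts Tuesday 15:00 → clear.
C: ends Tuesday 00:30 at or before H starts Tuesday 15:00 → clear.
E: ends Tuesday 10:00 at or before H starts Tuesday 15:00 → clear.
G: ends Tuesday 13:30 at or before H starts Tuesday 15:00 → clear.
D: starts Tuesday 13:30 before H ends Tuesday 19:30, and ends Tuesday 19:30 after H starts Tuesday 15:00 → overlap.
F: starts Tuesday 16:00 before H ends Tuesday 19:30, and ends Tuesday 20:00 after H starts Tuesday 15:00 → overlap.
H overlaps D, F.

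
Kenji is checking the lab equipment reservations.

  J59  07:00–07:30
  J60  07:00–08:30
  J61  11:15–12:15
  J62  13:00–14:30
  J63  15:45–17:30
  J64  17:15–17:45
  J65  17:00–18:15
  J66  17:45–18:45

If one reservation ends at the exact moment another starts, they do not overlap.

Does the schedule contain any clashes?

Yes

Sorted by start: J59, J60, J61, J62, J63, J65, J64, J66.
J60 starts before J59 ends → J59 and J60 overlap.
That's a conflict, so the schedule is not conflict-free.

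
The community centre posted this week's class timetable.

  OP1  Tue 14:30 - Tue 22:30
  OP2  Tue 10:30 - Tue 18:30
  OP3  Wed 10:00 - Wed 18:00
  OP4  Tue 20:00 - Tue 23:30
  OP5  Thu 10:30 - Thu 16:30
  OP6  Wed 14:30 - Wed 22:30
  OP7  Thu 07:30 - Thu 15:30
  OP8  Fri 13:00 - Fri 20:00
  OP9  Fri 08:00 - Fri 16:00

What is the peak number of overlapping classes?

Sort all start/end points and keep a running count:
Tue 10:30 start OP2 → 1
Tue 14:30 start OP1 → 2
Tue 18:30 end OP2 → 1
Tue 20:00 start OP4 → 2
Tue 22:30 end OP1 → 1
Tue 23:30 end OP4 → 0
Wed 10:00 start OP3 → 1
Wed 14:30 start OP6 → 2
Wed 18:00 end OP3 → 1
Wed 22:30 end OP6 → 0
Thu 07:30 start OP7 → 1
Thu 10:30 start OP5 → 2
Thu 15:30 end OP7 → 1
Thu 16:30 end OP5 → 0
Fri 08:00 start OP9 → 1
Fri 13:00 start OP8 → 2
Fri 16:00 end OP9 → 1
Fri 20:00 end OP8 → 0
Peak is 2, at Tue 14:30 (OP1, OP2).

2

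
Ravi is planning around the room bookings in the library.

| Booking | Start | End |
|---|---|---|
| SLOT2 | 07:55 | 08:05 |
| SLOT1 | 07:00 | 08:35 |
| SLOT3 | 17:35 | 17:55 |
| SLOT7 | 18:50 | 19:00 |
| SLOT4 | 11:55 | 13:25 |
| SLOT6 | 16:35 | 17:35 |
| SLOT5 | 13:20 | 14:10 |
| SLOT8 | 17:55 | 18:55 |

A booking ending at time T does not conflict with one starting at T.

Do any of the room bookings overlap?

Sorted by start: SLOT1, SLOT2, SLOT4, SLOT5, SLOT6, SLOT3, SLOT8, SLOT7.
SLOT2 starts before SLOT1 ends → SLOT1 and SLOT2 overlap.
That's a conflict, so the schedule is not conflict-free.

Yes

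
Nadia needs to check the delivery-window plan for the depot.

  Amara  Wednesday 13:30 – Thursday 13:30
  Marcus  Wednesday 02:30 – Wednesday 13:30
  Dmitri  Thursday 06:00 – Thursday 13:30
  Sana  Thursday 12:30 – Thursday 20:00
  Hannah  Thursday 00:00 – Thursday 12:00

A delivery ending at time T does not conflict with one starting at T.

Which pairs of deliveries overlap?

Two intervals overlap when each starts before the other ends.
Sorted by start: Marcus, Amara, Hannah, Dmitri, Sana.
Amara starts exactly when Marcus ends (back-to-back, no overlap) — done with Marcus.
Hannah starts before Amara ends → Amara and Hannah overlap.
Dmitri starts before Amara ends → Amara and Dmitri overlap.
Sana starts before Amara ends → Amara and Sana overlap.
Dmitri starts before Hannah ends → Hannah and Dmitri overlap.
Sana starts after Hannah ends.
Sana starts before Dmitri ends → Dmitri and Sana overlap.

Amara & Dmitri, Amara & Hannah, Amara & Sana, Dmitri & Hannah, Dmitri & Sana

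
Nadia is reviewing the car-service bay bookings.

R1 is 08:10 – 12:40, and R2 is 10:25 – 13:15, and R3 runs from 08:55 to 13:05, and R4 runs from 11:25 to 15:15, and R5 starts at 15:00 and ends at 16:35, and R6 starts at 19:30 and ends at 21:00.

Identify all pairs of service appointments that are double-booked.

R1 & R2, R1 & R3, R1 & R4, R2 & R3, R2 & R4, R3 & R4, R4 & R5

Two intervals overlap when each starts before the other ends.
Sorted by start: R1, R3, R2, R4, R5, R6.
R3 starts before R1 ends → R1 and R3 overlap.
R2 starts before R1 ends → R1 and R2 overlap.
R4 starts before R1 ends → R1 and R4 overlap.
R5 starts after R1 ends, so nothing later overlaps R1 either.
R2 starts before R3 ends → R3 and R2 overlap.
R4 starts before R3 ends → R3 and R4 overlap.
R5 starts after R3 ends, so nothing later overlaps R3 either.
R4 starts before R2 ends → R2 and R4 overlap.
R5 starts after R2 ends, so nothing later overlaps R2 either.
R5 starts before R4 ends → R4 and R5 overlap.
R6 starts after R4 ends.
R6 starts after R5 ends.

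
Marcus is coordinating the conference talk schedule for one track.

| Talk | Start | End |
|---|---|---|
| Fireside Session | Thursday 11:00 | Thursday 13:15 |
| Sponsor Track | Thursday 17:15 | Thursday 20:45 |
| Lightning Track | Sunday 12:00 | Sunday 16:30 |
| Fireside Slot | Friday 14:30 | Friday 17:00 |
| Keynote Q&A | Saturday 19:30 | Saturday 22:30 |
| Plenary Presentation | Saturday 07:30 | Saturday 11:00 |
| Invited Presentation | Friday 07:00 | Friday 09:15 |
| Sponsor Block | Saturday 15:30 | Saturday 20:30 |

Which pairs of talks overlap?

Keynote Q&A & Sponsor Block

Sorted by start: Fireside Session, Sponsor Track, Invited Presentation, Fireside Slot, Plenary Presentation, Sponsor Block, Keynote Q&A, Lightning Track.
Sponsor Track starts after Fireside Session ends — done with Fireside Session.
Invited Presentation starts after Sponsor Track ends — done with Sponsor Track.
Fireside Slot starts after Invited Presentation ends — done with Invited Presentation.
Plenary Presentation starts after Fireside Slot ends — done with Fireside Slot.
Sponsor Block starts after Plenary Presentation ends — done with Plenary Presentation.
Keynote Q&A starts before Sponsor Block ends → Sponsor Block and Keynote Q&A overlap.
Lightning Track starts after Sponsor Block ends.
Lightning Track starts after Keynote Q&A ends.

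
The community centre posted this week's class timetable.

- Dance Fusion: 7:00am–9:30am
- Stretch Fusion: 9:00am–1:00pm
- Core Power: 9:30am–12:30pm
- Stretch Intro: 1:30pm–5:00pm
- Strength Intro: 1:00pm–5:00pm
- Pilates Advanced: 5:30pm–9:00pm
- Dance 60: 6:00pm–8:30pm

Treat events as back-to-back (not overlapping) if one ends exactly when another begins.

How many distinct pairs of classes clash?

Sorted by start: Dance Fusion, Stretch Fusion, Core Power, Strength Intro, Stretch Intro, Pilates Advanced, Dance 60.
Stretch Fusion starts before Dance Fusion ends → Dance Fusion and Stretch Fusion overlap.
Core Power starts exactly when Dance Fusion ends (back-to-back, no overlap) — done with Dance Fusion.
Core Power starts before Stretch Fusion ends → Stretch Fusion and Core Power overlap.
Strength Intro starts exactly when Stretch Fusion ends (back-to-back, no overlap) — done with Stretch Fusion.
Strength Intro starts after Core Power ends — done with Core Power.
Stretch Intro starts before Strength Intro ends → Strength Intro and Stretch Intro overlap.
Pilates Advanced starts after Strength Intro ends — done with Strength Intro.
Pilates Advanced starts after Stretch Intro ends — done with Stretch Intro.
Dance 60 starts before Pilates Advanced ends → Pilates Advanced and Dance 60 overlap.
Overlapping pairs: Core Power & Stretch Fusion, Dance 60 & Pilates Advanced, Dance Fusion & Stretch Fusion, Strength Intro & Stretch Intro — 4 in total.

4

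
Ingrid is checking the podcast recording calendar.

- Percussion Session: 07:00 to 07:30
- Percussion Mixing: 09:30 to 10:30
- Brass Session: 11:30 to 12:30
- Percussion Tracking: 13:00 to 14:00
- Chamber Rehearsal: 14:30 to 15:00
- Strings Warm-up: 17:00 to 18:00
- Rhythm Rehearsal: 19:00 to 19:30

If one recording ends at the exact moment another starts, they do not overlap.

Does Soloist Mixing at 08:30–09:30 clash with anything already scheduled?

No — it doesn't clash with anything

Percussion Session: ends 07:30 at or before Soloist Mixing starts 08:30 → clear.
Percussion Mixing: starts 09:30 at or after Soloist Mixing ends 09:30 → clear.
Brass Session: starts 11:30 at or after Soloist Mixing ends 09:30 → clear.
Percussion Tracking: starts 13:00 at or after Soloist Mixing ends 09:30 → clear.
Chamber Rehearsal: starts 14:30 at or after Soloist Mixing ends 09:30 → clear.
Strings Warm-up: starts 17:00 at or after Soloist Mixing ends 09:30 → clear.
Rhythm Rehearsal: starts 19:00 at or after Soloist Mixing ends 09:30 → clear.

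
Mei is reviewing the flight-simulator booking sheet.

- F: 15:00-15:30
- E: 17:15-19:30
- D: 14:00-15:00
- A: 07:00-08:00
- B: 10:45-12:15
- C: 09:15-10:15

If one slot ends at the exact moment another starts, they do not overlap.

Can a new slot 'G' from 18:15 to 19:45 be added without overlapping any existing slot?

No — it overlaps E

A: ends 08:00 at or before G starts 18:15 → clear.
C: ends 10:15 at or before G starts 18:15 → clear.
B: ends 12:15 at or before G starts 18:15 → clear.
D: ends 15:00 at or before G starts 18:15 → clear.
F: ends 15:30 at or before G starts 18:15 → clear.
E: starts 17:15 before G ends 19:45, and ends 19:30 after G starts 18:15 → overlap.
G overlaps E.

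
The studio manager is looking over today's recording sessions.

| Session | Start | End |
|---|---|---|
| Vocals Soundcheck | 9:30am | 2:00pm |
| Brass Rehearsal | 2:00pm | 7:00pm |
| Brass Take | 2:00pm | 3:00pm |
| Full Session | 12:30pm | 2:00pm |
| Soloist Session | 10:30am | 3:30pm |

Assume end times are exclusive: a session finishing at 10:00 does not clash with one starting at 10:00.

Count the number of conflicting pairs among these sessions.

6

Check each pair: they overlap iff neither finishes before the other starts.
Sorted by start: Vocals Soundcheck, Soloist Session, Full Session, Brass Rehearsal, Brass Take.
Soloist Session starts before Vocals Soundcheck ends → Vocals Soundcheck and Soloist Session overlap.
Full Session starts before Vocals Soundcheck ends → Vocals Soundcheck and Full Session overlap.
Brass Rehearsal starts exactly when Vocals Soundcheck ends (back-to-back, no overlap); Vocals Soundcheck is clear from here.
Full Session starts before Soloist Session ends → Soloist Session and Full Session overlap.
Brass Rehearsal starts before Soloist Session ends → Soloist Session and Brass Rehearsal overlap.
Brass Take starts before Soloist Session ends → Soloist Session and Brass Take overlap.
Brass Rehearsal starts exactly when Full Session ends (back-to-back, no overlap); Full Session is clear from here.
Brass Take starts before Brass Rehearsal ends → Brass Rehearsal and Brass Take overlap.
Overlapping pairs: Brass Rehearsal & Brass Take, Brass Rehearsal & Soloist Session, Brass Take & Soloist Session, Full Session & Soloist Session, Full Session & Vocals Soundcheck, Soloist Session & Vocals Soundcheck — 6 in total.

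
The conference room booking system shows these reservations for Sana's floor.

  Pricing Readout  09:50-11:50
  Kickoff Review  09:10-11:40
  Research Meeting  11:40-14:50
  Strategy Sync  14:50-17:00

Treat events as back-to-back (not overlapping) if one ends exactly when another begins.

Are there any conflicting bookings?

Yes

Sorted by start: Kickoff Review, Pricing Readout, Research Meeting, Strategy Sync.
Pricing Readout starts before Kickoff Review ends → Kickoff Review and Pricing Readout overlap.
That's a conflict, so the schedule is not conflict-free.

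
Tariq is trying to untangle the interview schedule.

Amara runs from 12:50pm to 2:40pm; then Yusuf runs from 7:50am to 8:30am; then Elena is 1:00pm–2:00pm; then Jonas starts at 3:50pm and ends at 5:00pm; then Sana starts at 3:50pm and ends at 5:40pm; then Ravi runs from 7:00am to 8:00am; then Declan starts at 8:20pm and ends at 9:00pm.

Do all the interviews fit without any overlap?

No

Two intervals overlap when each starts before the other ends.
Sorted by start: Ravi, Yusuf, Amara, Elena, Jonas, Sana, Declan.
Yusuf starts before Ravi ends → Ravi and Yusuf overlap.
That's a conflict, so the schedule is not conflict-free.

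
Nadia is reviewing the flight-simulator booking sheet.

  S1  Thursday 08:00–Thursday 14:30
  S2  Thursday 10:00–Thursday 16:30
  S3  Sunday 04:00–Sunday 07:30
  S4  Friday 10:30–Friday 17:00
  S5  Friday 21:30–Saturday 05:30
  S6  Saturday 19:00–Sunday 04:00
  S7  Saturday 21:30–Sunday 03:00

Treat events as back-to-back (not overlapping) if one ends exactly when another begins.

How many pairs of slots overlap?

2

Sorted by start: S1, S2, S4, S5, S6, S7, S3.
S2 starts before S1 ends → S1 and S2 overlap.
S4 starts after S1 ends, so S1 has no further overlaps.
S4 starts after S2 ends, so S2 has no further overlaps.
S5 starts after S4 ends, so S4 has no further overlaps.
S6 starts after S5 ends, so S5 has no further overlaps.
S7 starts before S6 ends → S6 and S7 overlap.
S3 starts exactly when S6 ends (back-to-back, no overlap).
S3 starts after S7 ends.
Overlapping pairs: S1 & S2, S6 & S7 — 2 in total.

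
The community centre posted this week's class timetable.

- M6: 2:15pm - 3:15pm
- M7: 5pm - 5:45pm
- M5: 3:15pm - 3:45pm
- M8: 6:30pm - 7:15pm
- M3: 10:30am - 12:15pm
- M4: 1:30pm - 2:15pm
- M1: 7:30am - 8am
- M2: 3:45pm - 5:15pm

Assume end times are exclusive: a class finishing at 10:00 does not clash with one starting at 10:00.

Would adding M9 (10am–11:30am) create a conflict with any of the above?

M1: ends 8am at or before M9 starts 10am → clear.
M3: starts 10:30am before M9 ends 11:30am, and ends 12:15pm after M9 starts 10am → overlap.
M4: starts 1:30pm at or after M9 ends 11:30am → clear.
M6: starts 2:15pm at or after M9 ends 11:30am → clear.
M5: starts 3:15pm at or after M9 ends 11:30am → clear.
M2: starts 3:45pm at or after M9 ends 11:30am → clear.
M7: starts 5pm at or after M9 ends 11:30am → clear.
M8: starts 6:30pm at or after M9 ends 11:30am → clear.
M9 overlaps M3.

Yes — it overlaps M3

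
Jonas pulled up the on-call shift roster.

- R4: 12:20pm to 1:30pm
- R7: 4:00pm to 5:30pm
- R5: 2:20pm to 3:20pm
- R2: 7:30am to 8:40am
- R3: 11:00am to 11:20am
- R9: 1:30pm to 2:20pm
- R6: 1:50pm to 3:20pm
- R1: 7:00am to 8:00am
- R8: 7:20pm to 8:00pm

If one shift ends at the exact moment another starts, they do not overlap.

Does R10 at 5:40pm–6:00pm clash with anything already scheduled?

No — it doesn't clash with anything

R1: ends 8:00am at or before R10 starts 5:40pm → clear.
R2: ends 8:40am at or before R10 starts 5:40pm → clear.
R3: ends 11:20am at or before R10 starts 5:40pm → clear.
R4: ends 1:30pm at or before R10 starts 5:40pm → clear.
R9: ends 2:20pm at or before R10 starts 5:40pm → clear.
R6: ends 3:20pm at or before R10 starts 5:40pm → clear.
R5: ends 3:20pm at or before R10 starts 5:40pm → clear.
R7: ends 5:30pm at or before R10 starts 5:40pm → clear.
R8: starts 7:20pm at or after R10 ends 6:00pm → clear.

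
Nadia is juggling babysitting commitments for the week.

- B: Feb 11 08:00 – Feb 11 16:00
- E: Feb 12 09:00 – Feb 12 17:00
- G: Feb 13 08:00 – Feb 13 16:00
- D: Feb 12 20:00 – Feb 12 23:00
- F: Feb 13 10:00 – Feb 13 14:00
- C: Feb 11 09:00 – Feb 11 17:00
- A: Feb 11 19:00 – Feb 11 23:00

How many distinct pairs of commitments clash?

Sorted by start: B, C, A, E, D, G, F.
C starts before B ends → B and C overlap.
A starts after B ends — done with B.
A starts after C ends — done with C.
E starts after A ends — done with A.
D starts after E ends — done with E.
G starts after D ends — done with D.
F starts before G ends → G and F overlap.
Overlapping pairs: B & C, F & G — 2 in total.

2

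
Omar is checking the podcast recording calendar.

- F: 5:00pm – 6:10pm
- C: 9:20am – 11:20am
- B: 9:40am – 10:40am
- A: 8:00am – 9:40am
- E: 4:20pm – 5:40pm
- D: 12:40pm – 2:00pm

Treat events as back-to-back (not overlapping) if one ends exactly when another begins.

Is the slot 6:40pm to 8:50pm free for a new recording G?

Yes — the slot is free

A: ends 9:40am at or before G starts 6:40pm → clear.
C: ends 11:20am at or before G starts 6:40pm → clear.
B: ends 10:40am at or before G starts 6:40pm → clear.
D: ends 2:00pm at or before G starts 6:40pm → clear.
E: ends 5:40pm at or before G starts 6:40pm → clear.
F: ends 6:10pm at or before G starts 6:40pm → clear.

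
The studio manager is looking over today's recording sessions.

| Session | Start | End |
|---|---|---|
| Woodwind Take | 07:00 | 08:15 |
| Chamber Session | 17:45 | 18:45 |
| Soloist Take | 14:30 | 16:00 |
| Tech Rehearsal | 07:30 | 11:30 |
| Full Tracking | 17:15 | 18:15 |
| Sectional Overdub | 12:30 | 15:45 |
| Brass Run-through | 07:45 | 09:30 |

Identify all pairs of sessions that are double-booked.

Two intervals overlap when each starts before the other ends.
Sorted by start: Woodwind Take, Tech Rehearsal, Brass Run-through, Sectional Overdub, Soloist Take, Full Tracking, Chamber Session.
Tech Rehearsal starts before Woodwind Take ends → Woodwind Take and Tech Rehearsal overlap.
Brass Run-through starts before Woodwind Take ends → Woodwind Take and Brass Run-through overlap.
Sectional Overdub starts after Woodwind Take ends; Woodwind Take is clear from here.
Brass Run-through starts before Tech Rehearsal ends → Tech Rehearsal and Brass Run-through overlap.
Sectional Overdub starts after Tech Rehearsal ends; Tech Rehearsal is clear from here.
Sectional Overdub starts after Brass Run-through ends; Brass Run-through is clear from here.
Soloist Take starts before Sectional Overdub ends → Sectional Overdub and Soloist Take overlap.
Full Tracking starts after Sectional Overdub ends; Sectional Overdub is clear from here.
Full Tracking starts after Soloist Take ends; Soloist Take is clear from here.
Chamber Session starts before Full Tracking ends → Full Tracking and Chamber Session overlap.

Brass Run-through & Tech Rehearsal, Brass Run-through & Woodwind Take, Chamber Session & Full Tracking, Sectional Overdub & Soloist Take, Tech Rehearsal & Woodwind Take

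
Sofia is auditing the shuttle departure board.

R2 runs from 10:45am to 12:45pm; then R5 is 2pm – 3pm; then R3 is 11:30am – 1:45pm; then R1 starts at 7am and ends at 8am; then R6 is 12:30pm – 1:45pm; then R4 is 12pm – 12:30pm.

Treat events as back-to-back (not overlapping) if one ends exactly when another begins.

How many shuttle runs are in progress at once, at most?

3

Walk through starts and ends in time order (an end at T is processed before a start at T):
7am start R1 → 1
8am end R1 → 0
10:45am start R2 → 1
11:30am start R3 → 2
12pm start R4 → 3
12:30pm end R4 → 2
12:30pm start R6 → 3
12:45pm end R2 → 2
1:45pm end R3 → 1
1:45pm end R6 → 0
2pm start R5 → 1
3pm end R5 → 0
Peak is 3, at 12pm (R2, R3, R4).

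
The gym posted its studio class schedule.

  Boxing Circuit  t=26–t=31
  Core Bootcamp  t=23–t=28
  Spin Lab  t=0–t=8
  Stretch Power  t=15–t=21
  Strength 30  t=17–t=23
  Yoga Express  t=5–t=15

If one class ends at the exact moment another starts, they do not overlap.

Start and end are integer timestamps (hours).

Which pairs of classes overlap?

Sorted by start: Spin Lab, Yoga Express, Stretch Power, Strength 30, Core Bootcamp, Boxing Circuit.
Yoga Express starts before Spin Lab ends → Spin Lab and Yoga Express overlap.
Stretch Power starts after Spin Lab ends, so nothing later overlaps Spin Lab either.
Stretch Power starts exactly when Yoga Express ends (back-to-back, no overlap), so nothing later overlaps Yoga Express either.
Strength 30 starts before Stretch Power ends → Stretch Power and Strength 30 overlap.
Core Bootcamp starts after Stretch Power ends, so nothing later overlaps Stretch Power either.
Core Bootcamp starts exactly when Strength 30 ends (back-to-back, no overlap), so nothing later overlaps Strength 30 either.
Boxing Circuit starts before Core Bootcamp ends → Core Bootcamp and Boxing Circuit overlap.

Boxing Circuit & Core Bootcamp, Spin Lab & Yoga Express, Strength 30 & Stretch Power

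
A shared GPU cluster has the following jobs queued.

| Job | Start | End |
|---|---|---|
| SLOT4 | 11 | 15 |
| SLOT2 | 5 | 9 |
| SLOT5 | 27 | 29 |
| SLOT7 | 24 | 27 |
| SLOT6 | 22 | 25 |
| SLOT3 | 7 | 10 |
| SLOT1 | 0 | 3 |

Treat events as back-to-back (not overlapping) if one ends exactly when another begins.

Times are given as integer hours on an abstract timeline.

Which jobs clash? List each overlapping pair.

SLOT2 & SLOT3, SLOT6 & SLOT7

Sorted by start: SLOT1, SLOT2, SLOT3, SLOT4, SLOT6, SLOT7, SLOT5.
SLOT2 starts after SLOT1 ends — done with SLOT1.
SLOT3 starts before SLOT2 ends → SLOT2 and SLOT3 overlap.
SLOT4 starts after SLOT2 ends — done with SLOT2.
SLOT4 starts after SLOT3 ends — done with SLOT3.
SLOT6 starts after SLOT4 ends — done with SLOT4.
SLOT7 starts before SLOT6 ends → SLOT6 and SLOT7 overlap.
SLOT5 starts after SLOT6 ends.
SLOT5 starts exactly when SLOT7 ends (back-to-back, no overlap).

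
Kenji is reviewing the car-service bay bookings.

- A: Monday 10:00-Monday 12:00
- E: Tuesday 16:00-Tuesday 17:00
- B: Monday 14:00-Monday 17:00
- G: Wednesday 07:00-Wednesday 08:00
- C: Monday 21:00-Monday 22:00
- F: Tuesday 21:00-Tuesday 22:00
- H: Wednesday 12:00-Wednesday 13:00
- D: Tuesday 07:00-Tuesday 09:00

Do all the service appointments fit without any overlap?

Check each pair: they overlap iff neither finishes before the other starts.
Sorted by start: A, B, C, D, E, F, G, H.
B starts after A ends — done with A.
C starts after B ends — done with B.
D starts after C ends — done with C.
E starts after D ends — done with D.
F starts after E ends — done with E.
G starts after F ends — done with F.
H starts after G ends.
Every pair is clear; the schedule has no overlaps.

Yes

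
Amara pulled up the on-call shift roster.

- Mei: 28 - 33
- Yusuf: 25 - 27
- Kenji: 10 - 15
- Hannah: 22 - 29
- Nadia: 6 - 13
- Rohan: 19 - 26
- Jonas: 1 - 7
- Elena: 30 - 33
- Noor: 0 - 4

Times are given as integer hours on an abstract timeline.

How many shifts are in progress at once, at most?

3

Sweep the timeline, counting +1 at each start and −1 at each end (ends before starts at a tie):
0 start Noor → 1
1 start Jonas → 2
4 end Noor → 1
6 start Nadia → 2
7 end Jonas → 1
10 start Kenji → 2
13 end Nadia → 1
15 end Kenji → 0
19 start Rohan → 1
22 start Hannah → 2
25 start Yusuf → 3
26 end Rohan → 2
27 end Yusuf → 1
28 start Mei → 2
29 end Hannah → 1
30 start Elena → 2
33 end Elena → 1
33 end Mei → 0
Peak is 3, at 25 (Hannah, Rohan, Yusuf).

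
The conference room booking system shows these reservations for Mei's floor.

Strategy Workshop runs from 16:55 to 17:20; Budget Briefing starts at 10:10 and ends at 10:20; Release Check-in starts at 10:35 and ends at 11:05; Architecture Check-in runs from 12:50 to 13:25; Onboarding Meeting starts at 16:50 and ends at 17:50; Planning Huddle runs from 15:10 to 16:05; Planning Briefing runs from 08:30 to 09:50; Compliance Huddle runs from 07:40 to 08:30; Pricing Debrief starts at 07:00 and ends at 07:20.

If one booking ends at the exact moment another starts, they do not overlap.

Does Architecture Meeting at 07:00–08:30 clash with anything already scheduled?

Pricing Debrief: starts 07:00 before Architecture Meeting ends 08:30, and ends 07:20 after Architecture Meeting starts 07:00 → overlap.
Compliance Huddle: starts 07:40 before Architecture Meeting ends 08:30, and ends 08:30 after Architecture Meeting starts 07:00 → overlap.
Planning Briefing: starts 08:30 at or after Architecture Meeting ends 08:30 → clear.
Budget Briefing: starts 10:10 at or after Architecture Meeting ends 08:30 → clear.
Release Check-in: starts 10:35 at or after Architecture Meeting ends 08:30 → clear.
Architecture Check-in: starts 12:50 at or after Architecture Meeting ends 08:30 → clear.
Planning Huddle: starts 15:10 at or after Architecture Meeting ends 08:30 → clear.
Onboarding Meeting: starts 16:50 at or after Architecture Meeting ends 08:30 → clear.
Strategy Workshop: starts 16:55 at or after Architecture Meeting ends 08:30 → clear.
Architecture Meeting overlaps Pricing Debrief, Compliance Huddle.

Yes — it overlaps Compliance Huddle, Pricing Debrief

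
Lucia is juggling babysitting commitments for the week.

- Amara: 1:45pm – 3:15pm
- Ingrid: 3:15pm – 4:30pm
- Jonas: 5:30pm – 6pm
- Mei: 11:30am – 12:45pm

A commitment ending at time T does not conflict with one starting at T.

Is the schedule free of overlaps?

Yes

Check each pair: they overlap iff neither finishes before the other starts.
Sorted by start: Mei, Amara, Ingrid, Jonas.
Amara starts after Mei ends; Mei is clear from here.
Ingrid starts exactly when Amara ends (back-to-back, no overlap); Amara is clear from here.
Jonas starts after Ingrid ends.
Every pair is clear; the schedule has no overlaps.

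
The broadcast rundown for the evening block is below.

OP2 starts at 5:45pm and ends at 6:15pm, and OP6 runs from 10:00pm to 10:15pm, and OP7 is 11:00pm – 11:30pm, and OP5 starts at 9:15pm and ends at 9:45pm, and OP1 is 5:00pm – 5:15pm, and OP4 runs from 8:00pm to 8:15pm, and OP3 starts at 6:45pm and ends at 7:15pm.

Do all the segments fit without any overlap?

Sorted by start: OP1, OP2, OP3, OP4, OP5, OP6, OP7.
OP2 starts after OP1 ends — done with OP1.
OP3 starts after OP2 ends — done with OP2.
OP4 starts after OP3 ends — done with OP3.
OP5 starts after OP4 ends — done with OP4.
OP6 starts after OP5 ends — done with OP5.
OP7 starts after OP6 ends.
Every pair is clear; the schedule has no overlaps.

Yes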